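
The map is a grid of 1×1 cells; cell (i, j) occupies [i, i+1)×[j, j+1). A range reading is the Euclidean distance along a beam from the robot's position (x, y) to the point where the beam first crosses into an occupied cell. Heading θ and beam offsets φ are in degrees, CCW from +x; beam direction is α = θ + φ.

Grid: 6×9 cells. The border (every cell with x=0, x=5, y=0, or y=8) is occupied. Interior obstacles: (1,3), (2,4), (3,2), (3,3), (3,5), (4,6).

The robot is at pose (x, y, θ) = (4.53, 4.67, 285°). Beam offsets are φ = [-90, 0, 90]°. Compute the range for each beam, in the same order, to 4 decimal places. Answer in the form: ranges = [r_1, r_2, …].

ranges = [1.5840, 1.8159, 0.4866]

beam 1: φ=-90°, α=195°
  d=(-0.9659,-0.2588)  start (4,4)  tX=0.5487 tY=2.5887  stride 1/|dx|=1.0353 1/|dy|=3.8637
    cross x-line → (3,4), t=0.5487
    cross x-line → (2,4), t=1.5840 (wall)
  → r_1 = 1.5840
beam 2: φ=0°, α=285°
  d=(0.2588,-0.9659)  start (4,4)  tX=1.8159 tY=0.6936  stride 1/|dx|=3.8637 1/|dy|=1.0353
    cross y-line → (4,3), t=0.6936
    cross y-line → (4,2), t=1.7289
    cross x-line → (5,2), t=1.8159 (wall)
  → r_2 = 1.8159
beam 3: φ=90°, α=15°
  d=(0.9659,0.2588)  start (4,4)  tX=0.4866 tY=1.2750  stride 1/|dx|=1.0353 1/|dy|=3.8637
    cross x-line → (5,4), t=0.4866 (wall)
  → r_3 = 0.4866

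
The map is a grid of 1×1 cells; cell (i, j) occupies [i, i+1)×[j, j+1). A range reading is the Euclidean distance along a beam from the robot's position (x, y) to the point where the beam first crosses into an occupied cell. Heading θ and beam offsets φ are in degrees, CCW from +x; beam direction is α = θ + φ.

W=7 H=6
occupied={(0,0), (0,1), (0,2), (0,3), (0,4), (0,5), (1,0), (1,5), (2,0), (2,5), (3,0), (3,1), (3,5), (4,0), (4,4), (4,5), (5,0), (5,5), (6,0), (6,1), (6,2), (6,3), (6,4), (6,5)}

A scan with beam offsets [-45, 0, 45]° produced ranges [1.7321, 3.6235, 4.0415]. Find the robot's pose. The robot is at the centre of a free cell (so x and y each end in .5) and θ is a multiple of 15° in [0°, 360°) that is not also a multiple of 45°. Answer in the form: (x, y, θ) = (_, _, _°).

(x, y, θ) = (4.5, 1.5, 75°)

The pose lattice has 18·16 = 288 candidates. Test each by forward raycasting.
  (1.5, 3.5, 150°): beam 1 = 1.5529 ≠ 1.7321 ✗
  (5.5, 4.5, 60°): beam 1 = 0.5176 ≠ 1.7321 ✗
  (4.5, 1.5, 195°): beam 1 = 0.5774 ≠ 1.7321 ✗
  (1.5, 2.5, 255°): beam 1 = 0.5774 ≠ 1.7321 ✗
  …
  (4.5, 1.5, 75°): r_1=1.7321, r_2=3.6235, r_3=4.0415 — all match ✓
No second candidate reproduces the full scan.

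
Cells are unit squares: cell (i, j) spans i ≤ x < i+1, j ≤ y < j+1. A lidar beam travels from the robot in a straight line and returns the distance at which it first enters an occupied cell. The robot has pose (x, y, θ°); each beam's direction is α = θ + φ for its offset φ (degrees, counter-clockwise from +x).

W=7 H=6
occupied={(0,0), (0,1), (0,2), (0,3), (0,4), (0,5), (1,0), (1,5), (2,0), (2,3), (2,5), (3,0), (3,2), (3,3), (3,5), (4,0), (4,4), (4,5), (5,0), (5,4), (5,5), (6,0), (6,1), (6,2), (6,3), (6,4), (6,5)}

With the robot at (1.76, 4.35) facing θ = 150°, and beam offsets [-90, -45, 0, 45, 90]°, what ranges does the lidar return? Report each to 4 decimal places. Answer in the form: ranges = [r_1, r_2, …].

ranges = [0.7506, 0.6729, 0.8776, 0.7868, 1.5200]

beam 1: φ=-90°, α=60°
  direction (0.5000, 0.8660); cell (1,4); t to first gridline: x 0.4800, y 0.7506 (then +2.0000 / +1.1547)
    (2,4) via x @ 0.4800
    (2,5) via y @ 0.7506  # hit
  → r_1 = 0.7506
beam 2: φ=-45°, α=105°
  direction (-0.2588, 0.9659); cell (1,4); t to first gridline: x 2.9364, y 0.6729 (then +3.8637 / +1.0353)
    (1,5) via y @ 0.6729  # hit
  → r_2 = 0.6729
beam 3: φ=0°, α=150°
  direction (-0.8660, 0.5000); cell (1,4); t to first gridline: x 0.8776, y 1.3000 (then +1.1547 / +2.0000)
    (0,4) via x @ 0.8776  # hit
  → r_3 = 0.8776
beam 4: φ=45°, α=195°
  direction (-0.9659, -0.2588); cell (1,4); t to first gridline: x 0.7868, y 1.3523 (then +1.0353 / +3.8637)
    (0,4) via x @ 0.7868  # hit
  → r_4 = 0.7868
beam 5: φ=90°, α=240°
  direction (-0.5000, -0.8660); cell (1,4); t to first gridline: x 1.5200, y 0.4041 (then +2.0000 / +1.1547)
    (1,3) via y @ 0.4041
    (0,3) via x @ 1.5200  # hit
  → r_5 = 1.5200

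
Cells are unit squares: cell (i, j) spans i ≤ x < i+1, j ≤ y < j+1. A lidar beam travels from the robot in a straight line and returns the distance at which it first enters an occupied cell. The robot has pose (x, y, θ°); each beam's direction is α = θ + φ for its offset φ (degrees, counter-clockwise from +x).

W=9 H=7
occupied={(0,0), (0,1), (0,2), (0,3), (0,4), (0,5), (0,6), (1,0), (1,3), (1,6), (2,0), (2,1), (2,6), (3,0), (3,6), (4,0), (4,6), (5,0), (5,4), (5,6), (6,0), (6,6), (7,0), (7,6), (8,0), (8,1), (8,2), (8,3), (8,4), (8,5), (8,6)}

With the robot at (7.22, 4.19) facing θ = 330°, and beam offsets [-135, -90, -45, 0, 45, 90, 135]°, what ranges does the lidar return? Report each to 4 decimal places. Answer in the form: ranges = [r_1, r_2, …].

ranges = [6.4394, 3.6835, 3.0137, 0.9007, 0.8075, 1.5600, 1.8738]

beam 1: φ=-135°, α=195°
  d=(-0.9659,-0.2588)  start (7,4)  tX=0.2278 tY=0.7341  stride 1/|dx|=1.0353 1/|dy|=3.8637
    cross x-line → (6,4), t=0.2278
    cross y-line → (6,3), t=0.7341
    cross x-line → (5,3), t=1.2630
    cross x-line → (4,3), t=2.2983
    cross x-line → (3,3), t=3.3336
    cross x-line → (2,3), t=4.3689
    cross y-line → (2,2), t=4.5978
    cross x-line → (1,2), t=5.4041
    cross x-line → (0,2), t=6.4394 (wall)
  → r_1 = 6.4394
beam 2: φ=-90°, α=240°
  d=(-0.5000,-0.8660)  start (7,4)  tX=0.4400 tY=0.2194  stride 1/|dx|=2.0000 1/|dy|=1.1547
    cross y-line → (7,3), t=0.2194
    cross x-line → (6,3), t=0.4400
    cross y-line → (6,2), t=1.3741
    cross x-line → (5,2), t=2.4400
    cross y-line → (5,1), t=2.5288
    cross y-line → (5,0), t=3.6835 (wall)
  → r_2 = 3.6835
beam 3: φ=-45°, α=285°
  d=(0.2588,-0.9659)  start (7,4)  tX=3.0137 tY=0.1967  stride 1/|dx|=3.8637 1/|dy|=1.0353
    cross y-line → (7,3), t=0.1967
    cross y-line → (7,2), t=1.2320
    cross y-line → (7,1), t=2.2673
    cross x-line → (8,1), t=3.0137 (wall)
  → r_3 = 3.0137
beam 4: φ=0°, α=330°
  d=(0.8660,-0.5000)  start (7,4)  tX=0.9007 tY=0.3800  stride 1/|dx|=1.1547 1/|dy|=2.0000
    cross y-line → (7,3), t=0.3800
    cross x-line → (8,3), t=0.9007 (wall)
  → r_4 = 0.9007
beam 5: φ=45°, α=15°
  d=(0.9659,0.2588)  start (7,4)  tX=0.8075 tY=3.1296  stride 1/|dx|=1.0353 1/|dy|=3.8637
    cross x-line → (8,4), t=0.8075 (wall)
  → r_5 = 0.8075
beam 6: φ=90°, α=60°
  d=(0.5000,0.8660)  start (7,4)  tX=1.5600 tY=0.9353  stride 1/|dx|=2.0000 1/|dy|=1.1547
    cross y-line → (7,5), t=0.9353
    cross x-line → (8,5), t=1.5600 (wall)
  → r_6 = 1.5600
beam 7: φ=135°, α=105°
  d=(-0.2588,0.9659)  start (7,4)  tX=0.8500 tY=0.8386  stride 1/|dx|=3.8637 1/|dy|=1.0353
    cross y-line → (7,5), t=0.8386
    cross x-line → (6,5), t=0.8500
    cross y-line → (6,6), t=1.8738 (wall)
  → r_7 = 1.8738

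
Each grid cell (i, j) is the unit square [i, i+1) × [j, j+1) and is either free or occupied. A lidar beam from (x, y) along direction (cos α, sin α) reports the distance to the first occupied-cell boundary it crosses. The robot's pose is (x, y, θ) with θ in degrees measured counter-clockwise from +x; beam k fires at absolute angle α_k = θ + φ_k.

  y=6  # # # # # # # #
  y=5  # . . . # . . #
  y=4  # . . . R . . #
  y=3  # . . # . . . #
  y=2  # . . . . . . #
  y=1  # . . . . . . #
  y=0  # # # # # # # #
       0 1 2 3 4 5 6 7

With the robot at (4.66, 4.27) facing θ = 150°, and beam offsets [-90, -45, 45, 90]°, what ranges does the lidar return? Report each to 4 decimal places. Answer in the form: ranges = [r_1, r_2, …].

beam 1: φ=-90°, α=60°
  dir = (cos 60°, sin 60°) = (0.5000, 0.8660); from cell (4,4)
  next x-line at t=0.6800, next y-line at t=0.8429; Δt_x=2.0000, Δt_y=1.1547
    x: enter (5,4) at t=0.6800
    y: enter (5,5) at t=0.8429
    y: enter (5,6) at t=1.9976 ← occupied
  → r_1 = 1.9976
beam 2: φ=-45°, α=105°
  dir = (cos 105°, sin 105°) = (-0.2588, 0.9659); from cell (4,4)
  next x-line at t=2.5500, next y-line at t=0.7558; Δt_x=3.8637, Δt_y=1.0353
    y: enter (4,5) at t=0.7558 ← occupied
  → r_2 = 0.7558
beam 3: φ=45°, α=195°
  dir = (cos 195°, sin 195°) = (-0.9659, -0.2588); from cell (4,4)
  next x-line at t=0.6833, next y-line at t=1.0432; Δt_x=1.0353, Δt_y=3.8637
    x: enter (3,4) at t=0.6833
    y: enter (3,3) at t=1.0432 ← occupied
  → r_3 = 1.0432
beam 4: φ=90°, α=240°
  dir = (cos 240°, sin 240°) = (-0.5000, -0.8660); from cell (4,4)
  next x-line at t=1.3200, next y-line at t=0.3118; Δt_x=2.0000, Δt_y=1.1547
    y: enter (4,3) at t=0.3118
    x: enter (3,3) at t=1.3200 ← occupied
  → r_4 = 1.3200

ranges = [1.9976, 0.7558, 1.0432, 1.3200]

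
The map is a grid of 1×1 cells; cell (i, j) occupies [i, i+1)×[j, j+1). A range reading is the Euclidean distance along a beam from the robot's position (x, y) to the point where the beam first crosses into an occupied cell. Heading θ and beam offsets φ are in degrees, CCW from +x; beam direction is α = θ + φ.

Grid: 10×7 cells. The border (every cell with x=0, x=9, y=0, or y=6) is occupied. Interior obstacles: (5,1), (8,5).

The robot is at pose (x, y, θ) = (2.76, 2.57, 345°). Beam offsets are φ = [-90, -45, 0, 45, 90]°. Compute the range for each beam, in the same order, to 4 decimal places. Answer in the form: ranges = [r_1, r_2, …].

ranges = [1.6254, 1.8129, 2.3190, 6.0506, 3.5510]

beam 1: φ=-90°, α=255°
  direction (-0.2588, -0.9659); cell (2,2); t to first gridline: x 2.9364, y 0.5901 (then +3.8637 / +1.0353)
    (2,1) via y @ 0.5901
    (2,0) via y @ 1.6254  # hit
  → r_1 = 1.6254
beam 2: φ=-45°, α=300°
  direction (0.5000, -0.8660); cell (2,2); t to first gridline: x 0.4800, y 0.6582 (then +2.0000 / +1.1547)
    (3,2) via x @ 0.4800
    (3,1) via y @ 0.6582
    (3,0) via y @ 1.8129  # hit
  → r_2 = 1.8129
beam 3: φ=0°, α=345°
  direction (0.9659, -0.2588); cell (2,2); t to first gridline: x 0.2485, y 2.2023 (then +1.0353 / +3.8637)
    (3,2) via x @ 0.2485
    (4,2) via x @ 1.2837
    (4,1) via y @ 2.2023
    (5,1) via x @ 2.3190  # hit
  → r_3 = 2.3190
beam 4: φ=45°, α=30°
  direction (0.8660, 0.5000); cell (2,2); t to first gridline: x 0.2771, y 0.8600 (then +1.1547 / +2.0000)
    (3,2) via x @ 0.2771
    (3,3) via y @ 0.8600
    (4,3) via x @ 1.4318
    (5,3) via x @ 2.5865
    (5,4) via y @ 2.8600
    (6,4) via x @ 3.7412
    (6,5) via y @ 4.8600
    (7,5) via x @ 4.8959
    (8,5) via x @ 6.0506  # hit
  → r_4 = 6.0506
beam 5: φ=90°, α=75°
  direction (0.2588, 0.9659); cell (2,2); t to first gridline: x 0.9273, y 0.4452 (then +3.8637 / +1.0353)
    (2,3) via y @ 0.4452
    (3,3) via x @ 0.9273
    (3,4) via y @ 1.4804
    (3,5) via y @ 2.5157
    (3,6) via y @ 3.5510  # hit
  → r_5 = 3.5510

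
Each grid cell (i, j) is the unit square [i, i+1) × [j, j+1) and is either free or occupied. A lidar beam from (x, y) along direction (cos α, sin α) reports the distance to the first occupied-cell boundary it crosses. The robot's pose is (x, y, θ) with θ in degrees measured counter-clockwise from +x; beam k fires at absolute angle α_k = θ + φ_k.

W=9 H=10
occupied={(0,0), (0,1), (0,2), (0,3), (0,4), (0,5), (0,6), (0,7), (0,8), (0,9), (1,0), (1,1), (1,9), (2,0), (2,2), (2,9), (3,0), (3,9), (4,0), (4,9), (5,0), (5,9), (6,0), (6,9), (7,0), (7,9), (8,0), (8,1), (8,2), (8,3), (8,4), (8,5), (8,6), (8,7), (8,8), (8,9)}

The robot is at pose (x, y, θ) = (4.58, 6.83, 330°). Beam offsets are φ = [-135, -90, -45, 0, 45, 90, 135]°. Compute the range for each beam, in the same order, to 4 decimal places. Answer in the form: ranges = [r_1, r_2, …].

beam 1: φ=-135°, α=195°
  dir = (cos 195°, sin 195°) = (-0.9659, -0.2588); from cell (4,6)
  next x-line at t=0.6005, next y-line at t=3.2069; Δt_x=1.0353, Δt_y=3.8637
    x: enter (3,6) at t=0.6005
    x: enter (2,6) at t=1.6357
    x: enter (1,6) at t=2.6710
    y: enter (1,5) at t=3.2069
    x: enter (0,5) at t=3.7063 ← occupied
  → r_1 = 3.7063
beam 2: φ=-90°, α=240°
  dir = (cos 240°, sin 240°) = (-0.5000, -0.8660); from cell (4,6)
  next x-line at t=1.1600, next y-line at t=0.9584; Δt_x=2.0000, Δt_y=1.1547
    y: enter (4,5) at t=0.9584
    x: enter (3,5) at t=1.1600
    y: enter (3,4) at t=2.1131
    x: enter (2,4) at t=3.1600
    y: enter (2,3) at t=3.2678
    y: enter (2,2) at t=4.4225 ← occupied
  → r_2 = 4.4225
beam 3: φ=-45°, α=285°
  dir = (cos 285°, sin 285°) = (0.2588, -0.9659); from cell (4,6)
  next x-line at t=1.6228, next y-line at t=0.8593; Δt_x=3.8637, Δt_y=1.0353
    y: enter (4,5) at t=0.8593
    x: enter (5,5) at t=1.6228
    y: enter (5,4) at t=1.8946
    y: enter (5,3) at t=2.9298
    y: enter (5,2) at t=3.9651
    y: enter (5,1) at t=5.0004
    x: enter (6,1) at t=5.4865
    y: enter (6,0) at t=6.0357 ← occupied
  → r_3 = 6.0357
beam 4: φ=0°, α=330°
  dir = (cos 330°, sin 330°) = (0.8660, -0.5000); from cell (4,6)
  next x-line at t=0.4850, next y-line at t=1.6600; Δt_x=1.1547, Δt_y=2.0000
    x: enter (5,6) at t=0.4850
    x: enter (6,6) at t=1.6397
    y: enter (6,5) at t=1.6600
    x: enter (7,5) at t=2.7944
    y: enter (7,4) at t=3.6600
    x: enter (8,4) at t=3.9491 ← occupied
  → r_4 = 3.9491
beam 5: φ=45°, α=15°
  dir = (cos 15°, sin 15°) = (0.9659, 0.2588); from cell (4,6)
  next x-line at t=0.4348, next y-line at t=0.6568; Δt_x=1.0353, Δt_y=3.8637
    x: enter (5,6) at t=0.4348
    y: enter (5,7) at t=0.6568
    x: enter (6,7) at t=1.4701
    x: enter (7,7) at t=2.5054
    x: enter (8,7) at t=3.5406 ← occupied
  → r_5 = 3.5406
beam 6: φ=90°, α=60°
  dir = (cos 60°, sin 60°) = (0.5000, 0.8660); from cell (4,6)
  next x-line at t=0.8400, next y-line at t=0.1963; Δt_x=2.0000, Δt_y=1.1547
    y: enter (4,7) at t=0.1963
    x: enter (5,7) at t=0.8400
    y: enter (5,8) at t=1.3510
    y: enter (5,9) at t=2.5057 ← occupied
  → r_6 = 2.5057
beam 7: φ=135°, α=105°
  dir = (cos 105°, sin 105°) = (-0.2588, 0.9659); from cell (4,6)
  next x-line at t=2.2409, next y-line at t=0.1760; Δt_x=3.8637, Δt_y=1.0353
    y: enter (4,7) at t=0.1760
    y: enter (4,8) at t=1.2113
    x: enter (3,8) at t=2.2409
    y: enter (3,9) at t=2.2465 ← occupied
  → r_7 = 2.2465

ranges = [3.7063, 4.4225, 6.0357, 3.9491, 3.5406, 2.5057, 2.2465]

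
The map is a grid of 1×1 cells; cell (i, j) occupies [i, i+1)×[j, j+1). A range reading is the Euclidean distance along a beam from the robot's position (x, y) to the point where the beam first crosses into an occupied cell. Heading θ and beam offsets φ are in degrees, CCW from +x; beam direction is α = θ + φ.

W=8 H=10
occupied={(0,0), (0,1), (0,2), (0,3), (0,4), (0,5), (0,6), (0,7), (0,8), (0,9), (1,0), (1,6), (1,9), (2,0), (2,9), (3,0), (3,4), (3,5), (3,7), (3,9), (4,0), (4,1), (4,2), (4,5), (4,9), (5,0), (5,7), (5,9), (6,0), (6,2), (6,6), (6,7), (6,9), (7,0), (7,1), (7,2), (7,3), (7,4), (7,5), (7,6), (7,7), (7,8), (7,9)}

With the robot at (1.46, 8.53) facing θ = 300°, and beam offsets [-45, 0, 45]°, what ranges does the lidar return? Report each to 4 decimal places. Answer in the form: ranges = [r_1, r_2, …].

beam 1: φ=-45°, α=255°
  dir = (cos 255°, sin 255°) = (-0.2588, -0.9659); from cell (1,8)
  next x-line at t=1.7773, next y-line at t=0.5487; Δt_x=3.8637, Δt_y=1.0353
    y: enter (1,7) at t=0.5487
    y: enter (1,6) at t=1.5840 ← occupied
  → r_1 = 1.5840
beam 2: φ=0°, α=300°
  dir = (cos 300°, sin 300°) = (0.5000, -0.8660); from cell (1,8)
  next x-line at t=1.0800, next y-line at t=0.6120; Δt_x=2.0000, Δt_y=1.1547
    y: enter (1,7) at t=0.6120
    x: enter (2,7) at t=1.0800
    y: enter (2,6) at t=1.7667
    y: enter (2,5) at t=2.9214
    x: enter (3,5) at t=3.0800 ← occupied
  → r_2 = 3.0800
beam 3: φ=45°, α=345°
  dir = (cos 345°, sin 345°) = (0.9659, -0.2588); from cell (1,8)
  next x-line at t=0.5590, next y-line at t=2.0478; Δt_x=1.0353, Δt_y=3.8637
    x: enter (2,8) at t=0.5590
    x: enter (3,8) at t=1.5943
    y: enter (3,7) at t=2.0478 ← occupied
  → r_3 = 2.0478

ranges = [1.5840, 3.0800, 2.0478]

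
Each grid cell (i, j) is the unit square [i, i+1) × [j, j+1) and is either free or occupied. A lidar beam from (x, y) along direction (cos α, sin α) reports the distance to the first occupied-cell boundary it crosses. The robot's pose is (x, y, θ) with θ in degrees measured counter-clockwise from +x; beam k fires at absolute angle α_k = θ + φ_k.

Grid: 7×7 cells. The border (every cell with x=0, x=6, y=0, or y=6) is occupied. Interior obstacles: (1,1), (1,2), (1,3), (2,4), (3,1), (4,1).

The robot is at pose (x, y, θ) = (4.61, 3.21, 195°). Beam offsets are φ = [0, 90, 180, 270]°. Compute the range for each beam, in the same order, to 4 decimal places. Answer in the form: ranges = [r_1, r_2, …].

beam 1: φ=0°, α=195°
  cosα=-0.9659 sinα=-0.2588 | (4,3) | tMaxX 0.6315 tMaxY 0.8114 | tΔX 1.0353 tΔY 3.8637
    t=0.6315 [x] (3,3)
    t=0.8114 [y] (3,2)
    t=1.6668 [x] (2,2)
    t=2.7021 [x] (1,2) — stop
  → r_1 = 2.7021
beam 2: φ=90°, α=285°
  cosα=0.2588 sinα=-0.9659 | (4,3) | tMaxX 1.5068 tMaxY 0.2174 | tΔX 3.8637 tΔY 1.0353
    t=0.2174 [y] (4,2)
    t=1.2527 [y] (4,1) — stop
  → r_2 = 1.2527
beam 3: φ=180°, α=15°
  cosα=0.9659 sinα=0.2588 | (4,3) | tMaxX 0.4038 tMaxY 3.0523 | tΔX 1.0353 tΔY 3.8637
    t=0.4038 [x] (5,3)
    t=1.4390 [x] (6,3) — stop
  → r_3 = 1.4390
beam 4: φ=270°, α=105°
  cosα=-0.2588 sinα=0.9659 | (4,3) | tMaxX 2.3569 tMaxY 0.8179 | tΔX 3.8637 tΔY 1.0353
    t=0.8179 [y] (4,4)
    t=1.8531 [y] (4,5)
    t=2.3569 [x] (3,5)
    t=2.8884 [y] (3,6) — stop
  → r_4 = 2.8884

ranges = [2.7021, 1.2527, 1.4390, 2.8884]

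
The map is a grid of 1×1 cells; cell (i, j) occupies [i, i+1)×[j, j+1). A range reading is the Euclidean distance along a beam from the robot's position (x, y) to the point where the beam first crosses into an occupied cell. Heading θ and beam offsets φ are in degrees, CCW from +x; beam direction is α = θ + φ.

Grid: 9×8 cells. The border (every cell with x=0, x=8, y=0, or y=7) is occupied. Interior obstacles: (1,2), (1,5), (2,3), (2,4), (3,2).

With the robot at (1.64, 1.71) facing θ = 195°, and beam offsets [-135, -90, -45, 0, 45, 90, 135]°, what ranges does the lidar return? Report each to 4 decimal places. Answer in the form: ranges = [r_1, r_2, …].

beam 1: φ=-135°, α=60°
  d=(0.5000,0.8660)  start (1,1)  tX=0.7200 tY=0.3349  stride 1/|dx|=2.0000 1/|dy|=1.1547
    cross y-line → (1,2), t=0.3349 (wall)
  → r_1 = 0.3349
beam 2: φ=-90°, α=105°
  d=(-0.2588,0.9659)  start (1,1)  tX=2.4728 tY=0.3002  stride 1/|dx|=3.8637 1/|dy|=1.0353
    cross y-line → (1,2), t=0.3002 (wall)
  → r_2 = 0.3002
beam 3: φ=-45°, α=150°
  d=(-0.8660,0.5000)  start (1,1)  tX=0.7390 tY=0.5800  stride 1/|dx|=1.1547 1/|dy|=2.0000
    cross y-line → (1,2), t=0.5800 (wall)
  → r_3 = 0.5800
beam 4: φ=0°, α=195°
  d=(-0.9659,-0.2588)  start (1,1)  tX=0.6626 tY=2.7432  stride 1/|dx|=1.0353 1/|dy|=3.8637
    cross x-line → (0,1), t=0.6626 (wall)
  → r_4 = 0.6626
beam 5: φ=45°, α=240°
  d=(-0.5000,-0.8660)  start (1,1)  tX=1.2800 tY=0.8198  stride 1/|dx|=2.0000 1/|dy|=1.1547
    cross y-line → (1,0), t=0.8198 (wall)
  → r_5 = 0.8198
beam 6: φ=90°, α=285°
  d=(0.2588,-0.9659)  start (1,1)  tX=1.3909 tY=0.7350  stride 1/|dx|=3.8637 1/|dy|=1.0353
    cross y-line → (1,0), t=0.7350 (wall)
  → r_6 = 0.7350
beam 7: φ=135°, α=330°
  d=(0.8660,-0.5000)  start (1,1)  tX=0.4157 tY=1.4200  stride 1/|dx|=1.1547 1/|dy|=2.0000
    cross x-line → (2,1), t=0.4157
    cross y-line → (2,0), t=1.4200 (wall)
  → r_7 = 1.4200

ranges = [0.3349, 0.3002, 0.5800, 0.6626, 0.8198, 0.7350, 1.4200]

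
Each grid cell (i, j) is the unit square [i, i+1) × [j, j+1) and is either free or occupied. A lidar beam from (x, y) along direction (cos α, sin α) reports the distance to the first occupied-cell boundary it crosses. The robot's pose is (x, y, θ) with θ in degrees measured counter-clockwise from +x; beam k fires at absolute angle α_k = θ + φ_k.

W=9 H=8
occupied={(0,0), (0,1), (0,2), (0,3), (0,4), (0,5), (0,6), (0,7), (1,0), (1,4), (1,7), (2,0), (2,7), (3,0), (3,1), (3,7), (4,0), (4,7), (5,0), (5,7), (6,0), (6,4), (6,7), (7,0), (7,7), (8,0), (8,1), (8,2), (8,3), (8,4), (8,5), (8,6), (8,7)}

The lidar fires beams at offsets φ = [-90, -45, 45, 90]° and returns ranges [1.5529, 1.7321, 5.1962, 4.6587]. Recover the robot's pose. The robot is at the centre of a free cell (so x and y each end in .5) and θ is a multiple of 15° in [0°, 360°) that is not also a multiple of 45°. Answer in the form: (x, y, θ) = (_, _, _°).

The pose lattice has 39·16 = 624 candidates. Test each by forward raycasting.
  (1.5, 5.5, 165°): beam 2 = 1.0000 ≠ 1.7321 ✗
  (7.5, 2.5, 345°): beam 2 = 1.0000 ≠ 1.7321 ✗
  (7.5, 5.5, 60°): beam 1 = 0.5774 ≠ 1.5529 ✗
  (2.5, 3.5, 330°): beam 1 = 2.8868 ≠ 1.5529 ✗
  …
  (5.5, 5.5, 165°): r_1=1.5529, r_2=1.7321, r_3=5.1962, r_4=4.6587 — all match ✓
No second candidate reproduces the full scan.

(x, y, θ) = (5.5, 5.5, 165°)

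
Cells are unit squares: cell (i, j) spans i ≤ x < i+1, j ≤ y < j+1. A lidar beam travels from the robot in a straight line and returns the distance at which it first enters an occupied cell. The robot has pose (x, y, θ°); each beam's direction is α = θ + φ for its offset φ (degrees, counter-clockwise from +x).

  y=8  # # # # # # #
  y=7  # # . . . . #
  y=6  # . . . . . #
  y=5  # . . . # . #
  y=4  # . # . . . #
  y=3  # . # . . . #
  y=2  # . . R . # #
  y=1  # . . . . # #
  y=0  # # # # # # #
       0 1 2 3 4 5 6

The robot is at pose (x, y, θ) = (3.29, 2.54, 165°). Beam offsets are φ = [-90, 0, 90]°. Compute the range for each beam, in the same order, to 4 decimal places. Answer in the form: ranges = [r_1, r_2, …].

beam 1: φ=-90°, α=75°
  dir = (cos 75°, sin 75°) = (0.2588, 0.9659); from cell (3,2)
  next x-line at t=2.7432, next y-line at t=0.4762; Δt_x=3.8637, Δt_y=1.0353
    y: enter (3,3) at t=0.4762
    y: enter (3,4) at t=1.5115
    y: enter (3,5) at t=2.5468
    x: enter (4,5) at t=2.7432 ← occupied
  → r_1 = 2.7432
beam 2: φ=0°, α=165°
  dir = (cos 165°, sin 165°) = (-0.9659, 0.2588); from cell (3,2)
  next x-line at t=0.3002, next y-line at t=1.7773; Δt_x=1.0353, Δt_y=3.8637
    x: enter (2,2) at t=0.3002
    x: enter (1,2) at t=1.3355
    y: enter (1,3) at t=1.7773
    x: enter (0,3) at t=2.3708 ← occupied
  → r_2 = 2.3708
beam 3: φ=90°, α=255°
  dir = (cos 255°, sin 255°) = (-0.2588, -0.9659); from cell (3,2)
  next x-line at t=1.1205, next y-line at t=0.5590; Δt_x=3.8637, Δt_y=1.0353
    y: enter (3,1) at t=0.5590
    x: enter (2,1) at t=1.1205
    y: enter (2,0) at t=1.5943 ← occupied
  → r_3 = 1.5943

ranges = [2.7432, 2.3708, 1.5943]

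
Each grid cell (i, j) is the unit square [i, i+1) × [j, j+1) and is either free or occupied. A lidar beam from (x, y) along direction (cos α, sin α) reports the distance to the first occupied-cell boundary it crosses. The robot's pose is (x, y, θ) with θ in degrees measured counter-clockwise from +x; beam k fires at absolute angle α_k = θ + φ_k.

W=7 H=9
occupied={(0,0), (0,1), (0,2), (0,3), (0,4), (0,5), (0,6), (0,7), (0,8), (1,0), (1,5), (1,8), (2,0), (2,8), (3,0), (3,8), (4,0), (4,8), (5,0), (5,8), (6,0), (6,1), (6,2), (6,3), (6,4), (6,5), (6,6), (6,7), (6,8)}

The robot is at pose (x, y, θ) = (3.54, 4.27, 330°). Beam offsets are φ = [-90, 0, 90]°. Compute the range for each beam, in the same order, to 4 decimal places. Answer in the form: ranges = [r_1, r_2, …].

ranges = [3.7759, 2.8406, 4.3070]

beam 1: φ=-90°, α=240°
  dir = (cos 240°, sin 240°) = (-0.5000, -0.8660); from cell (3,4)
  next x-line at t=1.0800, next y-line at t=0.3118; Δt_x=2.0000, Δt_y=1.1547
    y: enter (3,3) at t=0.3118
    x: enter (2,3) at t=1.0800
    y: enter (2,2) at t=1.4665
    y: enter (2,1) at t=2.6212
    x: enter (1,1) at t=3.0800
    y: enter (1,0) at t=3.7759 ← occupied
  → r_1 = 3.7759
beam 2: φ=0°, α=330°
  dir = (cos 330°, sin 330°) = (0.8660, -0.5000); from cell (3,4)
  next x-line at t=0.5312, next y-line at t=0.5400; Δt_x=1.1547, Δt_y=2.0000
    x: enter (4,4) at t=0.5312
    y: enter (4,3) at t=0.5400
    x: enter (5,3) at t=1.6859
    y: enter (5,2) at t=2.5400
    x: enter (6,2) at t=2.8406 ← occupied
  → r_2 = 2.8406
beam 3: φ=90°, α=60°
  dir = (cos 60°, sin 60°) = (0.5000, 0.8660); from cell (3,4)
  next x-line at t=0.9200, next y-line at t=0.8429; Δt_x=2.0000, Δt_y=1.1547
    y: enter (3,5) at t=0.8429
    x: enter (4,5) at t=0.9200
    y: enter (4,6) at t=1.9976
    x: enter (5,6) at t=2.9200
    y: enter (5,7) at t=3.1523
    y: enter (5,8) at t=4.3070 ← occupied
  → r_3 = 4.3070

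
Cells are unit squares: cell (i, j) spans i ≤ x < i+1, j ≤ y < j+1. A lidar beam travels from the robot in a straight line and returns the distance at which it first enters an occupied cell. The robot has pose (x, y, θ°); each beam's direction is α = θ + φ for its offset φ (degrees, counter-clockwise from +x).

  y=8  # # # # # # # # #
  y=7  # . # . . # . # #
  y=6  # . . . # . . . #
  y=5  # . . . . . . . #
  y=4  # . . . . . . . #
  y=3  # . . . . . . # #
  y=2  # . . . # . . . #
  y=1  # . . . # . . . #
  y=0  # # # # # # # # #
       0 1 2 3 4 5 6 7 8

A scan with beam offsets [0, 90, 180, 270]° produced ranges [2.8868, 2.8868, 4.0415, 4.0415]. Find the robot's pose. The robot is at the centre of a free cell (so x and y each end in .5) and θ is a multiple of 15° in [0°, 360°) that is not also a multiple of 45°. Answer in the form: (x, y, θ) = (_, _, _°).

(x, y, θ) = (4.5, 4.5, 330°)

Candidates: 42 free-cell centres × 16 headings = 672 poses. Raycast each; keep the one whose scan matches to 4 dp.
  (5.5, 5.5, 75°): beam 1 = 1.5529 ≠ 2.8868 ✗
  (2.5, 6.5, 75°): beam 1 = 0.5176 ≠ 2.8868 ✗
  (4.5, 5.5, 60°): beam 1 = 0.5774 ≠ 2.8868 ✗
  (3.5, 2.5, 150°): beam 2 = 1.7321 ≠ 2.8868 ✗
  …
  (4.5, 4.5, 330°): r_1=2.8868, r_2=2.8868, r_3=4.0415, r_4=4.0415 — all match ✓
No second candidate reproduces the full scan.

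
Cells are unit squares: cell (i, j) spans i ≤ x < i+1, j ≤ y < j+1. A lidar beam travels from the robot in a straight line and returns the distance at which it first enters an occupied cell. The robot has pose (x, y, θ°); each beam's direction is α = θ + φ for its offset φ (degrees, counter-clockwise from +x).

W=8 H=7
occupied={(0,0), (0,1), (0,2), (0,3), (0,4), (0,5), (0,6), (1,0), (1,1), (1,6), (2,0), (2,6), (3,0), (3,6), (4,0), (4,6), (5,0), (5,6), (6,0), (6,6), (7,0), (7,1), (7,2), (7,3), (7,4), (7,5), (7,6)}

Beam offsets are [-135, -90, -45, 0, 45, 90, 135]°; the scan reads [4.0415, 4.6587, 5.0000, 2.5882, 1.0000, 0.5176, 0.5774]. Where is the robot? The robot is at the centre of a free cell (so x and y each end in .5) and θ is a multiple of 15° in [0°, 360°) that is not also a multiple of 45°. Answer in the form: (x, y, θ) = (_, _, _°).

(x, y, θ) = (4.5, 5.5, 345°)

Enumerate (i+0.5, j+0.5, θ) over the 29 free cells and 16 admissible headings. For each, cast all 7 beams and compare to the given ranges.
  (4.5, 5.5, 255°): beam 1 = 0.5774 ≠ 4.0415 ✗
  (6.5, 1.5, 240°): beam 1 = 4.6587 ≠ 4.0415 ✗
  (4.5, 2.5, 330°): beam 1 = 2.5882 ≠ 4.0415 ✗
  (5.5, 2.5, 120°): beam 1 = 1.5529 ≠ 4.0415 ✗
  …
  (4.5, 5.5, 345°): r_1=4.0415, r_2=4.6587, r_3=5.0000, r_4=2.5882, r_5=1.0000, r_6=0.5176, r_7=0.5774 — all match ✓
Only this pose fits every beam.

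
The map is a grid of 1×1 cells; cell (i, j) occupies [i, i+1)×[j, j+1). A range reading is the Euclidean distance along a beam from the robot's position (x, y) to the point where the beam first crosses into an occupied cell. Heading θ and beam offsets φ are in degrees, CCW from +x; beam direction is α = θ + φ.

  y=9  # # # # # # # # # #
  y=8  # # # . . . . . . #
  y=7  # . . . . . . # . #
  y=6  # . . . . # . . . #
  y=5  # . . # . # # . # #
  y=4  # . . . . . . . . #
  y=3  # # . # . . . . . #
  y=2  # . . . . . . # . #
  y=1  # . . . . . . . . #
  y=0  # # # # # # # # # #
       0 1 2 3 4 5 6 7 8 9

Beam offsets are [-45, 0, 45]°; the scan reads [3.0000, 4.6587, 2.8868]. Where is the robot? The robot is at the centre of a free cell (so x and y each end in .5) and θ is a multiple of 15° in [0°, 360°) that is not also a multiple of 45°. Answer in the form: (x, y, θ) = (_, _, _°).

The pose lattice has 53·16 = 848 candidates. Test each by forward raycasting.
  (5.5, 4.5, 30°): beam 1 = 3.6235 ≠ 3.0000 ✗
  (7.5, 8.5, 120°): beam 1 = 0.5176 ≠ 3.0000 ✗
  (6.5, 1.5, 300°): beam 1 = 0.5176 ≠ 3.0000 ✗
  (6.5, 7.5, 240°): beam 1 = 5.6940 ≠ 3.0000 ✗
  …
  (4.5, 2.5, 15°): r_1=3.0000, r_2=4.6587, r_3=2.8868 — all match ✓
Only this pose fits every beam.

(x, y, θ) = (4.5, 2.5, 15°)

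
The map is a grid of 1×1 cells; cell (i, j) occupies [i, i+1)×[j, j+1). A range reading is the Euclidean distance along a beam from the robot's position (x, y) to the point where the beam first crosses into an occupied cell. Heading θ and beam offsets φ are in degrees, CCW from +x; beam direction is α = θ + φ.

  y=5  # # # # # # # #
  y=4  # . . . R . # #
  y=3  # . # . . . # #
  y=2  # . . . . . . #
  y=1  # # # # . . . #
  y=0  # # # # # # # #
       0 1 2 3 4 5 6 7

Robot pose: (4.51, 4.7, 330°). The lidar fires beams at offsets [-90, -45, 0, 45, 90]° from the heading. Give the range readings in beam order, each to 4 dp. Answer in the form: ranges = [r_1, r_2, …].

beam 1: φ=-90°, α=240°
  direction (-0.5000, -0.8660); cell (4,4); t to first gridline: x 1.0200, y 0.8083 (then +2.0000 / +1.1547)
    (4,3) via y @ 0.8083
    (3,3) via x @ 1.0200
    (3,2) via y @ 1.9630
    (2,2) via x @ 3.0200
    (2,1) via y @ 3.1177  # hit
  → r_1 = 3.1177
beam 2: φ=-45°, α=285°
  direction (0.2588, -0.9659); cell (4,4); t to first gridline: x 1.8932, y 0.7247 (then +3.8637 / +1.0353)
    (4,3) via y @ 0.7247
    (4,2) via y @ 1.7600
    (5,2) via x @ 1.8932
    (5,1) via y @ 2.7952
    (5,0) via y @ 3.8305  # hit
  → r_2 = 3.8305
beam 3: φ=0°, α=330°
  direction (0.8660, -0.5000); cell (4,4); t to first gridline: x 0.5658, y 1.4000 (then +1.1547 / +2.0000)
    (5,4) via x @ 0.5658
    (5,3) via y @ 1.4000
    (6,3) via x @ 1.7205  # hit
  → r_3 = 1.7205
beam 4: φ=45°, α=15°
  direction (0.9659, 0.2588); cell (4,4); t to first gridline: x 0.5073, y 1.1591 (then +1.0353 / +3.8637)
    (5,4) via x @ 0.5073
    (5,5) via y @ 1.1591  # hit
  → r_4 = 1.1591
beam 5: φ=90°, α=60°
  direction (0.5000, 0.8660); cell (4,4); t to first gridline: x 0.9800, y 0.3464 (then +2.0000 / +1.1547)
    (4,5) via y @ 0.3464  # hit
  → r_5 = 0.3464

ranges = [3.1177, 3.8305, 1.7205, 1.1591, 0.3464]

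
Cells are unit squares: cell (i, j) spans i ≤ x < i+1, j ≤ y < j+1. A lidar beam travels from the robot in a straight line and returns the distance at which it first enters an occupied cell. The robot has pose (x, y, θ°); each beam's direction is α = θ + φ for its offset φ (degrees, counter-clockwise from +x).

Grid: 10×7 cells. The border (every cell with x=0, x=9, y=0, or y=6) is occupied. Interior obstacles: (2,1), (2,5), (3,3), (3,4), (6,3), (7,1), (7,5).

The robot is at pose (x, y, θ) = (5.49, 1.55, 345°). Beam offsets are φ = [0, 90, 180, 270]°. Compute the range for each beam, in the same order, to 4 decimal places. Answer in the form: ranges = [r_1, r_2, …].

beam 1: φ=0°, α=345°
  direction (0.9659, -0.2588); cell (5,1); t to first gridline: x 0.5280, y 2.1250 (then +1.0353 / +3.8637)
    (6,1) via x @ 0.5280
    (7,1) via x @ 1.5633  # hit
  → r_1 = 1.5633
beam 2: φ=90°, α=75°
  direction (0.2588, 0.9659); cell (5,1); t to first gridline: x 1.9705, y 0.4659 (then +3.8637 / +1.0353)
    (5,2) via y @ 0.4659
    (5,3) via y @ 1.5012
    (6,3) via x @ 1.9705  # hit
  → r_2 = 1.9705
beam 3: φ=180°, α=165°
  direction (-0.9659, 0.2588); cell (5,1); t to first gridline: x 0.5073, y 1.7387 (then +1.0353 / +3.8637)
    (4,1) via x @ 0.5073
    (3,1) via x @ 1.5426
    (3,2) via y @ 1.7387
    (2,2) via x @ 2.5778
    (1,2) via x @ 3.6131
    (0,2) via x @ 4.6484  # hit
  → r_3 = 4.6484
beam 4: φ=270°, α=255°
  direction (-0.2588, -0.9659); cell (5,1); t to first gridline: x 1.8932, y 0.5694 (then +3.8637 / +1.0353)
    (5,0) via y @ 0.5694  # hit
  → r_4 = 0.5694

ranges = [1.5633, 1.9705, 4.6484, 0.5694]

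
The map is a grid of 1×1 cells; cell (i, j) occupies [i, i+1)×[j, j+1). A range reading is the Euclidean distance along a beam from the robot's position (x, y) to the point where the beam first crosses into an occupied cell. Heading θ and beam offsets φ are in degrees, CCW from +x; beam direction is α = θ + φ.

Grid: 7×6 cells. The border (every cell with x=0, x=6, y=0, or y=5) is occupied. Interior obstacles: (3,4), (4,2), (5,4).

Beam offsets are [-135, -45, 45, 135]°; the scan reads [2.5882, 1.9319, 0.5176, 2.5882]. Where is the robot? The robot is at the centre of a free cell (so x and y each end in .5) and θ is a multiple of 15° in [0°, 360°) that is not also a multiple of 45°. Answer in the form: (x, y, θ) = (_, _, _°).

Enumerate (i+0.5, j+0.5, θ) over the 17 free cells and 16 admissible headings. For each, cast all 4 beams and compare to the given ranges.
  (2.5, 3.5, 60°): beam 2 = 2.5882 ≠ 1.9319 ✗
  (3.5, 2.5, 150°): beam 1 = 0.5176 ≠ 2.5882 ✗
  (5.5, 3.5, 300°): beam 1 = 1.9319 ≠ 2.5882 ✗
  (1.5, 4.5, 120°): beam 1 = 1.5529 ≠ 2.5882 ✗
  …
  (3.5, 3.5, 60°): r_1=2.5882, r_2=1.9319, r_3=0.5176, r_4=2.5882 — all match ✓
Unique over the lattice → pose = (3.5, 3.5, 60°).

(x, y, θ) = (3.5, 3.5, 60°)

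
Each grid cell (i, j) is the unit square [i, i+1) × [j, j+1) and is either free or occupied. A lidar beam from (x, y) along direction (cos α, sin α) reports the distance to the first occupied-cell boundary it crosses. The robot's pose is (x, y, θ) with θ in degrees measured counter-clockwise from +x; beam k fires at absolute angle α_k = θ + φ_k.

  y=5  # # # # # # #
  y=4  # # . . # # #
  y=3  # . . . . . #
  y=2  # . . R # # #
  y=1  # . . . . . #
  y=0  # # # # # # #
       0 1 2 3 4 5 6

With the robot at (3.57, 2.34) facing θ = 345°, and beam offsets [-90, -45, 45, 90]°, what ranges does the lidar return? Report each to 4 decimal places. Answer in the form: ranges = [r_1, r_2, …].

beam 1: φ=-90°, α=255°
  dir = (cos 255°, sin 255°) = (-0.2588, -0.9659); from cell (3,2)
  next x-line at t=2.2023, next y-line at t=0.3520; Δt_x=3.8637, Δt_y=1.0353
    y: enter (3,1) at t=0.3520
    y: enter (3,0) at t=1.3873 ← occupied
  → r_1 = 1.3873
beam 2: φ=-45°, α=300°
  dir = (cos 300°, sin 300°) = (0.5000, -0.8660); from cell (3,2)
  next x-line at t=0.8600, next y-line at t=0.3926; Δt_x=2.0000, Δt_y=1.1547
    y: enter (3,1) at t=0.3926
    x: enter (4,1) at t=0.8600
    y: enter (4,0) at t=1.5473 ← occupied
  → r_2 = 1.5473
beam 3: φ=45°, α=30°
  dir = (cos 30°, sin 30°) = (0.8660, 0.5000); from cell (3,2)
  next x-line at t=0.4965, next y-line at t=1.3200; Δt_x=1.1547, Δt_y=2.0000
    x: enter (4,2) at t=0.4965 ← occupied
  → r_3 = 0.4965
beam 4: φ=90°, α=75°
  dir = (cos 75°, sin 75°) = (0.2588, 0.9659); from cell (3,2)
  next x-line at t=1.6614, next y-line at t=0.6833; Δt_x=3.8637, Δt_y=1.0353
    y: enter (3,3) at t=0.6833
    x: enter (4,3) at t=1.6614
    y: enter (4,4) at t=1.7186 ← occupied
  → r_4 = 1.7186

ranges = [1.3873, 1.5473, 0.4965, 1.7186]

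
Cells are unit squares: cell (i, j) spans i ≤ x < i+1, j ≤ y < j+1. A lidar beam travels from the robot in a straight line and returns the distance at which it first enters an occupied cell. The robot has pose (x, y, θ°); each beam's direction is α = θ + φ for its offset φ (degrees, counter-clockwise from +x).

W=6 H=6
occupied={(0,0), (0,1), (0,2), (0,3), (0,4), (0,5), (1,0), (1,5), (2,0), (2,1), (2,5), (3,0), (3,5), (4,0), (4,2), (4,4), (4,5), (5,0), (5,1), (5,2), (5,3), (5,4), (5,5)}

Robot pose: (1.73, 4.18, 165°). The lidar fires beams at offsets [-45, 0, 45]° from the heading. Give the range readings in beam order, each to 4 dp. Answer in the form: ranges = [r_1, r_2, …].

ranges = [0.9469, 0.7558, 0.8429]

beam 1: φ=-45°, α=120°
  direction (-0.5000, 0.8660); cell (1,4); t to first gridline: x 1.4600, y 0.9469 (then +2.0000 / +1.1547)
    (1,5) via y @ 0.9469  # hit
  → r_1 = 0.9469
beam 2: φ=0°, α=165°
  direction (-0.9659, 0.2588); cell (1,4); t to first gridline: x 0.7558, y 3.1682 (then +1.0353 / +3.8637)
    (0,4) via x @ 0.7558  # hit
  → r_2 = 0.7558
beam 3: φ=45°, α=210°
  direction (-0.8660, -0.5000); cell (1,4); t to first gridline: x 0.8429, y 0.3600 (then +1.1547 / +2.0000)
    (1,3) via y @ 0.3600
    (0,3) via x @ 0.8429  # hit
  → r_3 = 0.8429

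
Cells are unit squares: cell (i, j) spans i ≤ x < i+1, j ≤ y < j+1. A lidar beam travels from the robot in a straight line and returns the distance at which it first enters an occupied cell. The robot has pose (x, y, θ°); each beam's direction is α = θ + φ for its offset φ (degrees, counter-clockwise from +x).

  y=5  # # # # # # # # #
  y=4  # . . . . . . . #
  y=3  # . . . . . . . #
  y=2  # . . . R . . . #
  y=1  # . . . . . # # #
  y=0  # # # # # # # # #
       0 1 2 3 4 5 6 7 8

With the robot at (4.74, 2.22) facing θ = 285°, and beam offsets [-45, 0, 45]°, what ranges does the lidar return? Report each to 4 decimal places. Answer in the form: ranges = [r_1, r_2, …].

beam 1: φ=-45°, α=240°
  dir = (cos 240°, sin 240°) = (-0.5000, -0.8660); from cell (4,2)
  next x-line at t=1.4800, next y-line at t=0.2540; Δt_x=2.0000, Δt_y=1.1547
    y: enter (4,1) at t=0.2540
    y: enter (4,0) at t=1.4087 ← occupied
  → r_1 = 1.4087
beam 2: φ=0°, α=285°
  dir = (cos 285°, sin 285°) = (0.2588, -0.9659); from cell (4,2)
  next x-line at t=1.0046, next y-line at t=0.2278; Δt_x=3.8637, Δt_y=1.0353
    y: enter (4,1) at t=0.2278
    x: enter (5,1) at t=1.0046
    y: enter (5,0) at t=1.2630 ← occupied
  → r_2 = 1.2630
beam 3: φ=45°, α=330°
  dir = (cos 330°, sin 330°) = (0.8660, -0.5000); from cell (4,2)
  next x-line at t=0.3002, next y-line at t=0.4400; Δt_x=1.1547, Δt_y=2.0000
    x: enter (5,2) at t=0.3002
    y: enter (5,1) at t=0.4400
    x: enter (6,1) at t=1.4549 ← occupied
  → r_3 = 1.4549

ranges = [1.4087, 1.2630, 1.4549]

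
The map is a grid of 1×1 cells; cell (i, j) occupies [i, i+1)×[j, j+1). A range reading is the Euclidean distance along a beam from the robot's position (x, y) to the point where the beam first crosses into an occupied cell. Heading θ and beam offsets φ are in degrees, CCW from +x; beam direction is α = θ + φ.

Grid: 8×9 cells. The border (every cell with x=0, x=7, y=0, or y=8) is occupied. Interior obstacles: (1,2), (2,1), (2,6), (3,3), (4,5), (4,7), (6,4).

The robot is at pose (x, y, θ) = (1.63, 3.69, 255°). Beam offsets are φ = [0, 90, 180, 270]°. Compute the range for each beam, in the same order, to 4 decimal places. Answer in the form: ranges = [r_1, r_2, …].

beam 1: φ=0°, α=255°
  dir = (cos 255°, sin 255°) = (-0.2588, -0.9659); from cell (1,3)
  next x-line at t=2.4341, next y-line at t=0.7143; Δt_x=3.8637, Δt_y=1.0353
    y: enter (1,2) at t=0.7143 ← occupied
  → r_1 = 0.7143
beam 2: φ=90°, α=345°
  dir = (cos 345°, sin 345°) = (0.9659, -0.2588); from cell (1,3)
  next x-line at t=0.3831, next y-line at t=2.6660; Δt_x=1.0353, Δt_y=3.8637
    x: enter (2,3) at t=0.3831
    x: enter (3,3) at t=1.4183 ← occupied
  → r_2 = 1.4183
beam 3: φ=180°, α=75°
  dir = (cos 75°, sin 75°) = (0.2588, 0.9659); from cell (1,3)
  next x-line at t=1.4296, next y-line at t=0.3209; Δt_x=3.8637, Δt_y=1.0353
    y: enter (1,4) at t=0.3209
    y: enter (1,5) at t=1.3562
    x: enter (2,5) at t=1.4296
    y: enter (2,6) at t=2.3915 ← occupied
  → r_3 = 2.3915
beam 4: φ=270°, α=165°
  dir = (cos 165°, sin 165°) = (-0.9659, 0.2588); from cell (1,3)
  next x-line at t=0.6522, next y-line at t=1.1977; Δt_x=1.0353, Δt_y=3.8637
    x: enter (0,3) at t=0.6522 ← occupied
  → r_4 = 0.6522

ranges = [0.7143, 1.4183, 2.3915, 0.6522]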